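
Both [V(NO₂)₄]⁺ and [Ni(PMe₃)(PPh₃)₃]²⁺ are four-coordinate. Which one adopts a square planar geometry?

For [V(NO₂)₄]⁺: Each nitro (N-bound nitrite) is −1; balancing the +1 overall charge requires V(V). Vanadium is a group-5 element; V(V) is therefore d⁰. A d⁰ ion has no crystal-field stabilisation preference between square planar and tetrahedral, so four ligands adopt the sterically favoured tetrahedral geometry. → tetrahedral.
For [Ni(PMe₃)(PPh₃)₃]²⁺: Ligand charges: trimethylphosphine is neutral; triphenylphosphine is neutral. With an overall charge of +2 the nickel centre must be in the +2 oxidation state. Group 10 minus oxidation state 2 gives a d⁸ configuration. Trimethylphosphine and triphenylphosphine are strong-field ligands (high in the spectrochemical series). A 3d d⁸ ion with strong-field ligands gains enough CFSE to favour square planar over tetrahedral. → square planar.

[Ni(PMe₃)(PPh₃)₃]²⁺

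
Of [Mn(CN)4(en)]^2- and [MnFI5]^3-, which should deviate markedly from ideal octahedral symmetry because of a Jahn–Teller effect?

[Mn(CN)4(en)]^2-: Ligand charges: each cyanide is −1; ethylenediamine is neutral. With an overall charge of −2 the manganese centre must be in the +2 oxidation state. Manganese is a group-7 element; Mn(II) is therefore d⁵. Cyanide is a strong-field ligand (high in the spectrochemical series) for a first-row metal, so the complex is low-spin. The d⁵ configuration leaves the e_g set evenly filled (or empty) — no strong Jahn–Teller driving force.
[MnFI5]^3-: Each fluoride is −1; each iodide is −1; balancing the −3 overall charge requires Mn(III). Group 7 minus oxidation state 3 gives a d⁴ configuration. Fluoride and iodide are weak-field ligands for a first-row metal, so the complex is high-spin. The t₂g³e_g¹ (high-spin) configuration has an unevenly filled e_g set; the Jahn–Teller theorem predicts a tetragonal distortion (typically axial elongation) to lift the degeneracy.

[MnFI5]^3-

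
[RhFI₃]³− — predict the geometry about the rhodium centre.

square planar

Ligand charges: each fluoride is −1; each iodide is −1. With an overall charge of −3 the rhodium centre must be in the +1 oxidation state.
Rh sits in group 9, so the d-electron count is 9 − 1 = 8.
Coordination number: 4.
A 4d d⁸ ion has a large crystal-field splitting; square planar leaves the high-energy d_{x²−y²} orbital empty and maximises CFSE.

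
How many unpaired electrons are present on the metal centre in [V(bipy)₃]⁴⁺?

1 unpaired electron

2,2′-bipyridine is neutral; balancing the +4 overall charge requires V(IV).
Group 5 minus oxidation state 4 gives a d¹ configuration.
Counting donor atoms: 3×2,2′-bipyridine (bidentate) → 6 donors. Coordination number = 6.
In an octahedral field the d¹ configuration is t₂g¹e_g⁰ (only one arrangement possible), giving 1 unpaired electron.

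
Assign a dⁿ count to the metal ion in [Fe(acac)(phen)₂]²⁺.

d5

Summing ligand charges against the +2 overall charge gives an oxidation state of +3 for iron.
Iron is a group-8 element; Fe(III) is therefore d⁵.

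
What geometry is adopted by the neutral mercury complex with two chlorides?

Summing ligand charges against the 0 overall charge gives an oxidation state of +2 for mercury.
Group 12 minus oxidation state 2 gives a d¹⁰ configuration.
Coordination number: 2.
A d¹⁰ ion with only two ligands adopts a linear arrangement (sp hybridisation; no CFSE preference).

linear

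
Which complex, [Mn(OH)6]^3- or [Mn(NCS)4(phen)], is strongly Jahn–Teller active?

[Mn(OH)6]^3-: Each hydroxide is −1; balancing the −3 overall charge requires Mn(III). Group 7 minus oxidation state 3 gives a d⁴ configuration. Hydroxide is a weak-field ligand for a first-row metal, so the complex is high-spin. The t₂g³e_g¹ (high-spin) configuration has an unevenly filled e_g set; the Jahn–Teller theorem predicts a tetragonal distortion (typically axial elongation) to lift the degeneracy.
[Mn(NCS)4(phen)]: Each isothiocyanate is −1; 1,10-phenanthroline is neutral; balancing the 0 overall charge requires Mn(IV). Group 7 minus oxidation state 4 gives a d³ configuration. The d³ configuration leaves the e_g set evenly filled (or empty) — no strong Jahn–Teller driving force.

[Mn(OH)6]^3-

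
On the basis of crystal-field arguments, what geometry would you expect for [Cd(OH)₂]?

linear

Each hydroxide is −1; balancing the 0 overall charge requires Cd(II).
Cadmium is a group-12 element; Cd(II) is therefore d¹⁰.
Coordination number: 2.
A d¹⁰ ion with only two ligands adopts a linear arrangement (sp hybridisation; no CFSE preference).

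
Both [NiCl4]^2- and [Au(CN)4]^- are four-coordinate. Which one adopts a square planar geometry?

For [NiCl4]^2-: Summing ligand charges against the −2 overall charge gives an oxidation state of +2 for nickel. Nickel is a group-10 element; Ni(II) is therefore d⁸. Chloride is a weak-field ligand. With weak-field ligands the CFSE gain from square planar is small, so a 3d d⁸ ion takes the sterically preferred tetrahedral geometry. → tetrahedral.
For [Au(CN)4]^-: Summing ligand charges against the −1 overall charge gives an oxidation state of +3 for gold. Gold is a group-11 element; Au(III) is therefore d⁸. A 5d d⁸ ion has a large crystal-field splitting; square planar leaves the high-energy d_{x²−y²} orbital empty and maximises CFSE. → square planar.

[Au(CN)4]^-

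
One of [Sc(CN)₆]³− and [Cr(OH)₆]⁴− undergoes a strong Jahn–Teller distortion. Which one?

[Cr(OH)₆]⁴−

[Sc(CN)₆]³−: Summing ligand charges against the −3 overall charge gives an oxidation state of +3 for scandium. Scandium is a group-3 element; Sc(III) is therefore d⁰. The d⁰ configuration leaves the e_g set evenly filled (or empty) — no strong Jahn–Teller driving force.
[Cr(OH)₆]⁴−: Summing ligand charges against the −4 overall charge gives an oxidation state of +2 for chromium. Group 6 minus oxidation state 2 gives a d⁴ configuration. Hydroxide is a weak-field ligand for a first-row metal, so the complex is high-spin. The t₂g³e_g¹ (high-spin) configuration has an unevenly filled e_g set; the Jahn–Teller theorem predicts a tetragonal distortion (typically axial elongation) to lift the degeneracy.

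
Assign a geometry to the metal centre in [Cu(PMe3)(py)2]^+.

Trimethylphosphine is neutral; pyridine is neutral; balancing the +1 overall charge requires Cu(I).
Group 11 minus oxidation state 1 gives a d¹⁰ configuration.
With 3 monodentate ligands the coordination number is 3.
Three ligands around a d¹⁰ centre minimise repulsion in a trigonal-planar arrangement.

trigonal planar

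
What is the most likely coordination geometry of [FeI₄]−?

tetrahedral

Summing ligand charges against the −1 overall charge gives an oxidation state of +3 for iron.
Iron is a group-8 element; Fe(III) is therefore d⁵.
Coordination number: 4.
Iodide is a weak-field ligand.
A high-spin d⁵ ion has zero CFSE in either geometry, so four ligands adopt the sterically favoured tetrahedral geometry.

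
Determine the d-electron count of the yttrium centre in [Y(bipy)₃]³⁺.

Ligand charges: 2,2′-bipyridine is neutral. With an overall charge of +3 the yttrium centre must be in the +3 oxidation state.
Yttrium is a group-3 element; Y(III) is therefore d⁰.

d0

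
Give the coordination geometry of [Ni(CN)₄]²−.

square planar

Ligand charges: each cyanide is −1. With an overall charge of −2 the nickel centre must be in the +2 oxidation state.
Group 10 minus oxidation state 2 gives a d⁸ configuration.
Coordination number: 4.
Cyanide is a strong-field ligand (high in the spectrochemical series).
A 3d d⁸ ion with strong-field ligands gains enough CFSE to favour square planar over tetrahedral.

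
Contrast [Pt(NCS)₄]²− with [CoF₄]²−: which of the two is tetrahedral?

[CoF₄]²−

For [Pt(NCS)₄]²−: Ligand charges: each isothiocyanate is −1. With an overall charge of −2 the platinum centre must be in the +2 oxidation state. Group 10 minus oxidation state 2 gives a d⁸ configuration. A 5d d⁸ ion has a large crystal-field splitting; square planar leaves the high-energy d_{x²−y²} orbital empty and maximises CFSE. → square planar.
For [CoF₄]²−: Summing ligand charges against the −2 overall charge gives an oxidation state of +2 for cobalt. Group 9 minus oxidation state 2 gives a d⁷ configuration. For a high-spin 3d d⁷ ion with weak-field ligands the small Δₜ gives little square-planar CFSE advantage, so four ligands adopt the sterically favoured tetrahedral geometry. → tetrahedral.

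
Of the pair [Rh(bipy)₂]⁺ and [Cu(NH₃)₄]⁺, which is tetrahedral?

For [Rh(bipy)₂]⁺: Ligand charges: 2,2′-bipyridine is neutral. With an overall charge of +1 the rhodium centre must be in the +1 oxidation state. Group 9 minus oxidation state 1 gives a d⁸ configuration. A 4d d⁸ ion has a large crystal-field splitting; square planar leaves the high-energy d_{x²−y²} orbital empty and maximises CFSE. → square planar.
For [Cu(NH₃)₄]⁺: Ligand charges: ammonia is neutral. With an overall charge of +1 the copper centre must be in the +1 oxidation state. Copper is a group-11 element; Cu(I) is therefore d¹⁰. A d¹⁰ ion has no crystal-field stabilisation preference between square planar and tetrahedral, so four ligands adopt the sterically favoured tetrahedral geometry. → tetrahedral.

[Cu(NH₃)₄]⁺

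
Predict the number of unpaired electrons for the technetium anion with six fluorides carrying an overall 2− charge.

3 unpaired electrons

Each fluoride is −1; balancing the −2 overall charge requires Tc(IV).
Group 7 minus oxidation state 4 gives a d³ configuration.
In an octahedral field the d³ configuration is t₂g³e_g⁰ (only one arrangement possible), giving 3 unpaired electrons.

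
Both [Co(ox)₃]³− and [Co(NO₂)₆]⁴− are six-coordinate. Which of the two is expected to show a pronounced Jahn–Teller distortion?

[Co(NO₂)₆]⁴−

[Co(ox)₃]³−: Ligand charges: each oxalate is −2. With an overall charge of −3 the cobalt centre must be in the +3 oxidation state. Co sits in group 9, so the d-electron count is 9 − 3 = 6. Co(III) has an exceptionally large octahedral splitting and is low-spin with essentially every ligand except fluoride. The d⁶ configuration leaves the e_g set evenly filled (or empty) — no strong Jahn–Teller driving force.
[Co(NO₂)₆]⁴−: Summing ligand charges against the −4 overall charge gives an oxidation state of +2 for cobalt. Group 9 minus oxidation state 2 gives a d⁷ configuration. Nitro (N-bound nitrite) is a strong-field ligand (high in the spectrochemical series) for a first-row metal, so the complex is low-spin. The t₂g⁶e_g¹ (low-spin) configuration has an unevenly filled e_g set; the Jahn–Teller theorem predicts a tetragonal distortion (typically axial elongation) to lift the degeneracy.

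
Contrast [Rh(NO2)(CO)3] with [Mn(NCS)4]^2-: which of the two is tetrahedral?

[Mn(NCS)4]^2-

For [Rh(NO2)(CO)3]: Each nitro (N-bound nitrite) is −1; carbonyl is neutral; balancing the 0 overall charge requires Rh(I). Group 9 minus oxidation state 1 gives a d⁸ configuration. A 4d d⁸ ion has a large crystal-field splitting; square planar leaves the high-energy d_{x²−y²} orbital empty and maximises CFSE. → square planar.
For [Mn(NCS)4]^2-: Ligand charges: each isothiocyanate is −1. With an overall charge of −2 the manganese centre must be in the +2 oxidation state. Manganese is a group-7 element; Mn(II) is therefore d⁵. A high-spin d⁵ ion has zero CFSE in either geometry, so four ligands adopt the sterically favoured tetrahedral geometry. → tetrahedral.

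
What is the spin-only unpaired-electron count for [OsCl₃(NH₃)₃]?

1

Each chloride is −1; ammonia is neutral; balancing the 0 overall charge requires Os(III).
Group 8 minus oxidation state 3 gives a d⁵ configuration.
The spin state decides the count: a 5d ion has a large Δₒ and is invariably low-spin.
An octahedral low-spin d⁵ ion is t₂g⁵e_g⁰, giving 1 unpaired electron.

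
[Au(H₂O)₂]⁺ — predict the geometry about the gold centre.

linear

Ligand charges: water is neutral. With an overall charge of +1 the gold centre must be in the +1 oxidation state.
Gold is a group-11 element; Au(I) is therefore d¹⁰.
Coordination number: 2.
A d¹⁰ ion with only two ligands adopts a linear arrangement (sp hybridisation; no CFSE preference).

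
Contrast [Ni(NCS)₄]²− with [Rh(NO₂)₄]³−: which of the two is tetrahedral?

For [Ni(NCS)₄]²−: Each isothiocyanate is −1; balancing the −2 overall charge requires Ni(II). Group 10 minus oxidation state 2 gives a d⁸ configuration. Isothiocyanate is a weak-field ligand. With weak-field ligands the CFSE gain from square planar is small, so a 3d d⁸ ion takes the sterically preferred tetrahedral geometry. → tetrahedral.
For [Rh(NO₂)₄]³−: Summing ligand charges against the −3 overall charge gives an oxidation state of +1 for rhodium. Rhodium is a group-9 element; Rh(I) is therefore d⁸. A 4d d⁸ ion has a large crystal-field splitting; square planar leaves the high-energy d_{x²−y²} orbital empty and maximises CFSE. → square planar.

[Ni(NCS)₄]²−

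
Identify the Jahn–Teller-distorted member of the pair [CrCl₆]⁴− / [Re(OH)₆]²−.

[CrCl₆]⁴−

[CrCl₆]⁴−: Ligand charges: each chloride is −1. With an overall charge of −4 the chromium centre must be in the +2 oxidation state. Group 6 minus oxidation state 2 gives a d⁴ configuration. Chloride is a weak-field ligand for a first-row metal, so the complex is high-spin. The t₂g³e_g¹ (high-spin) configuration has an unevenly filled e_g set; the Jahn–Teller theorem predicts a tetragonal distortion (typically axial elongation) to lift the degeneracy.
[Re(OH)₆]²−: Summing ligand charges against the −2 overall charge gives an oxidation state of +4 for rhenium. Group 7 minus oxidation state 4 gives a d³ configuration. The d³ configuration leaves the e_g set evenly filled (or empty) — no strong Jahn–Teller driving force.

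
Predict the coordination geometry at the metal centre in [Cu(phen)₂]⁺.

Summing ligand charges against the +1 overall charge gives an oxidation state of +1 for copper.
Group 11 minus oxidation state 1 gives a d¹⁰ configuration.
Counting donor atoms: 2×1,10-phenanthroline (bidentate) → 4 donors. Coordination number = 4.
A d¹⁰ ion has no crystal-field stabilisation preference between square planar and tetrahedral, so four ligands adopt the sterically favoured tetrahedral geometry.

tetrahedral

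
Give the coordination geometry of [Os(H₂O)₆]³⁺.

Ligand charges: water is neutral. With an overall charge of +3 the osmium centre must be in the +3 oxidation state.
Osmium is a group-8 element; Os(III) is therefore d⁵.
Coordination number: 6.
Six donors around a single metal centre give an octahedral coordination sphere.

octahedral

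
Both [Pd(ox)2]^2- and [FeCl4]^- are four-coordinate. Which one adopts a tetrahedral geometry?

For [Pd(ox)2]^2-: Ligand charges: each oxalate is −2. With an overall charge of −2 the palladium centre must be in the +2 oxidation state. Group 10 minus oxidation state 2 gives a d⁸ configuration. A 4d d⁸ ion has a large crystal-field splitting; square planar leaves the high-energy d_{x²−y²} orbital empty and maximises CFSE. → square planar.
For [FeCl4]^-: Each chloride is −1; balancing the −1 overall charge requires Fe(III). Group 8 minus oxidation state 3 gives a d⁵ configuration. A high-spin d⁵ ion has zero CFSE in either geometry, so four ligands adopt the sterically favoured tetrahedral geometry. → tetrahedral.

[FeCl4]^-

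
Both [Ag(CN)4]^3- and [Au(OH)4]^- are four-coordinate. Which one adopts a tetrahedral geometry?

[Ag(CN)4]^3-

For [Ag(CN)4]^3-: Each cyanide is −1; balancing the −3 overall charge requires Ag(I). Group 11 minus oxidation state 1 gives a d¹⁰ configuration. A d¹⁰ ion has no crystal-field stabilisation preference between square planar and tetrahedral, so four ligands adopt the sterically favoured tetrahedral geometry. → tetrahedral.
For [Au(OH)4]^-: Each hydroxide is −1; balancing the −1 overall charge requires Au(III). Au sits in group 11, so the d-electron count is 11 − 3 = 8. A 5d d⁸ ion has a large crystal-field splitting; square planar leaves the high-energy d_{x²−y²} orbital empty and maximises CFSE. → square planar.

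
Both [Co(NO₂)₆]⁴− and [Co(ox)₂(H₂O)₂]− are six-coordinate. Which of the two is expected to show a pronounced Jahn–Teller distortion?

[Co(NO₂)₆]⁴−: Summing ligand charges against the −4 overall charge gives an oxidation state of +2 for cobalt. Cobalt is a group-9 element; Co(II) is therefore d⁷. Nitro (N-bound nitrite) is a strong-field ligand (high in the spectrochemical series) for a first-row metal, so the complex is low-spin. The t₂g⁶e_g¹ (low-spin) configuration has an unevenly filled e_g set; the Jahn–Teller theorem predicts a tetragonal distortion (typically axial elongation) to lift the degeneracy.
[Co(ox)₂(H₂O)₂]−: Ligand charges: each oxalate is −2; water is neutral. With an overall charge of −1 the cobalt centre must be in the +3 oxidation state. Cobalt is a group-9 element; Co(III) is therefore d⁶. Co(III) has an exceptionally large octahedral splitting and is low-spin with essentially every ligand except fluoride. The d⁶ configuration leaves the e_g set evenly filled (or empty) — no strong Jahn–Teller driving force.

[Co(NO₂)₆]⁴−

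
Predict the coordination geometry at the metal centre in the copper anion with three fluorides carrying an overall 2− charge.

trigonal planar

Each fluoride is −1; balancing the −2 overall charge requires Cu(I).
Copper is a group-11 element; Cu(I) is therefore d¹⁰.
Coordination number: 3.
Three ligands around a d¹⁰ centre minimise repulsion in a trigonal-planar arrangement.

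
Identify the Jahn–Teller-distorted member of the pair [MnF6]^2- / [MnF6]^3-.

[MnF6]^3-

[MnF6]^2-: Summing ligand charges against the −2 overall charge gives an oxidation state of +4 for manganese. Manganese is a group-7 element; Mn(IV) is therefore d³. The d³ configuration leaves the e_g set evenly filled (or empty) — no strong Jahn–Teller driving force.
[MnF6]^3-: Summing ligand charges against the −3 overall charge gives an oxidation state of +3 for manganese. Manganese is a group-7 element; Mn(III) is therefore d⁴. Fluoride is a weak-field ligand for a first-row metal, so the complex is high-spin. The t₂g³e_g¹ (high-spin) configuration has an unevenly filled e_g set; the Jahn–Teller theorem predicts a tetragonal distortion (typically axial elongation) to lift the degeneracy.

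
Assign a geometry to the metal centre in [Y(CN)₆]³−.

Summing ligand charges against the −3 overall charge gives an oxidation state of +3 for yttrium.
Yttrium is a group-3 element; Y(III) is therefore d⁰.
Coordination number: 6.
Six donors around a single metal centre give an octahedral coordination sphere.

octahedral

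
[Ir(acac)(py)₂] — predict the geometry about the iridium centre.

Each acetylacetonate is −1; pyridine is neutral; balancing the 0 overall charge requires Ir(I).
Group 9 minus oxidation state 1 gives a d⁸ configuration.
Counting donor atoms: 1×acetylacetonate (bidentate) → 2 donors; 2×pyridine (monodentate) → 2 donors. Coordination number = 4.
A 5d d⁸ ion has a large crystal-field splitting; square planar leaves the high-energy d_{x²−y²} orbital empty and maximises CFSE.

square planar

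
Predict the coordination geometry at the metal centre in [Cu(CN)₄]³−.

Each cyanide is −1; balancing the −3 overall charge requires Cu(I).
Cu sits in group 11, so the d-electron count is 11 − 1 = 10.
Coordination number: 4.
A d¹⁰ ion has no crystal-field stabilisation preference between square planar and tetrahedral, so four ligands adopt the sterically favoured tetrahedral geometry.

tetrahedral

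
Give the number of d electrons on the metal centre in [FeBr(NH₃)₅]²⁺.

Each bromide is −1; ammonia is neutral; balancing the +2 overall charge requires Fe(III).
Iron is a group-8 element; Fe(III) is therefore d⁵.

d⁵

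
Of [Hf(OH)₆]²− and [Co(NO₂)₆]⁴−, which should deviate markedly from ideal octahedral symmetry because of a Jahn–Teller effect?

[Hf(OH)₆]²−: Summing ligand charges against the −2 overall charge gives an oxidation state of +4 for hafnium. Hafnium is a group-4 element; Hf(IV) is therefore d⁰. The d⁰ configuration leaves the e_g set evenly filled (or empty) — no strong Jahn–Teller driving force.
[Co(NO₂)₆]⁴−: Each nitro (N-bound nitrite) is −1; balancing the −4 overall charge requires Co(II). Group 9 minus oxidation state 2 gives a d⁷ configuration. Nitro (N-bound nitrite) is a strong-field ligand (high in the spectrochemical series) for a first-row metal, so the complex is low-spin. The t₂g⁶e_g¹ (low-spin) configuration has an unevenly filled e_g set; the Jahn–Teller theorem predicts a tetragonal distortion (typically axial elongation) to lift the degeneracy.

[Co(NO₂)₆]⁴−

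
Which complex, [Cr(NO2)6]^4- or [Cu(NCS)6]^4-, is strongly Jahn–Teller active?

[Cr(NO2)6]^4-: Summing ligand charges against the −4 overall charge gives an oxidation state of +2 for chromium. Cr sits in group 6, so the d-electron count is 6 − 2 = 4. Nitro (N-bound nitrite) is a strong-field ligand (high in the spectrochemical series) for a first-row metal, so the complex is low-spin. The d⁴ configuration leaves the e_g set evenly filled (or empty) — no strong Jahn–Teller driving force.
[Cu(NCS)6]^4-: Each isothiocyanate is −1; balancing the −4 overall charge requires Cu(II). Copper is a group-11 element; Cu(II) is therefore d⁹. The t₂g⁶e_g³ configuration has an unevenly filled e_g set; the Jahn–Teller theorem predicts a tetragonal distortion (typically axial elongation) to lift the degeneracy.

[Cu(NCS)6]^4-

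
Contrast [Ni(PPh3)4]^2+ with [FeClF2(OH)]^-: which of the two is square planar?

[Ni(PPh3)4]^2+

For [Ni(PPh3)4]^2+: Ligand charges: triphenylphosphine is neutral. With an overall charge of +2 the nickel centre must be in the +2 oxidation state. Group 10 minus oxidation state 2 gives a d⁸ configuration. Triphenylphosphine is a strong-field ligand (high in the spectrochemical series). A 3d d⁸ ion with strong-field ligands gains enough CFSE to favour square planar over tetrahedral. → square planar.
For [FeClF2(OH)]^-: Ligand charges: each chloride is −1; each fluoride is −1; each hydroxide is −1. With an overall charge of −1 the iron centre must be in the +3 oxidation state. Group 8 minus oxidation state 3 gives a d⁵ configuration. A high-spin d⁵ ion has zero CFSE in either geometry, so four ligands adopt the sterically favoured tetrahedral geometry. → tetrahedral.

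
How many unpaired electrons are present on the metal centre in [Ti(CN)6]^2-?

0

Ligand charges: each cyanide is −1. With an overall charge of −2 the titanium centre must be in the +4 oxidation state.
Group 4 minus oxidation state 4 gives a d⁰ configuration.
In an octahedral field the d⁰ configuration is t₂g⁰e_g⁰, giving 0 unpaired electrons.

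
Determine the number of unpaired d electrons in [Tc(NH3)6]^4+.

Ligand charges: ammonia is neutral. With an overall charge of +4 the technetium centre must be in the +4 oxidation state.
Tc sits in group 7, so the d-electron count is 7 − 4 = 3.
In an octahedral field the d³ configuration is t₂g³e_g⁰ (only one arrangement possible), giving 3 unpaired electrons.

3 unpaired electrons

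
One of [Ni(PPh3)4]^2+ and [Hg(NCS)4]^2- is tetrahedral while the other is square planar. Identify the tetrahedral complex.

For [Ni(PPh3)4]^2+: Summing ligand charges against the +2 overall charge gives an oxidation state of +2 for nickel. Nickel is a group-10 element; Ni(II) is therefore d⁸. Triphenylphosphine is a strong-field ligand (high in the spectrochemical series). A 3d d⁸ ion with strong-field ligands gains enough CFSE to favour square planar over tetrahedral. → square planar.
For [Hg(NCS)4]^2-: Ligand charges: each isothiocyanate is −1. With an overall charge of −2 the mercury centre must be in the +2 oxidation state. Hg sits in group 12, so the d-electron count is 12 − 2 = 10. A d¹⁰ ion has no crystal-field stabilisation preference between square planar and tetrahedral, so four ligands adopt the sterically favoured tetrahedral geometry. → tetrahedral.

[Hg(NCS)4]^2-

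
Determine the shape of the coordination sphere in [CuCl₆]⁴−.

octahedral

Ligand charges: each chloride is −1. With an overall charge of −4 the copper centre must be in the +2 oxidation state.
Copper is a group-11 element; Cu(II) is therefore d⁹.
With 6 monodentate ligands the coordination number is 6.
Six donors around a single metal centre give an octahedral coordination sphere.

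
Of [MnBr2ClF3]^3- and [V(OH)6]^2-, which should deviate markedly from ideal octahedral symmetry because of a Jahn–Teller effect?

[MnBr2ClF3]^3-: Summing ligand charges against the −3 overall charge gives an oxidation state of +3 for manganese. Mn sits in group 7, so the d-electron count is 7 − 3 = 4. Bromide, chloride, and fluoride are weak-field ligands for a first-row metal, so the complex is high-spin. The t₂g³e_g¹ (high-spin) configuration has an unevenly filled e_g set; the Jahn–Teller theorem predicts a tetragonal distortion (typically axial elongation) to lift the degeneracy.
[V(OH)6]^2-: Each hydroxide is −1; balancing the −2 overall charge requires V(IV). Vanadium is a group-5 element; V(IV) is therefore d¹. The d¹ configuration leaves the e_g set evenly filled (or empty) — no strong Jahn–Teller driving force.

[MnBr2ClF3]^3-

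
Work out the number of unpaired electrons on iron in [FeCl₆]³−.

Each chloride is −1; balancing the −3 overall charge requires Fe(III).
Iron is a group-8 element; Fe(III) is therefore d⁵.
The spin state decides the count: Chloride is a weak-field ligand for a first-row metal, so the complex is high-spin.
An octahedral high-spin d⁵ ion is t₂g³e_g², giving 5 unpaired electrons.

5 unpaired electrons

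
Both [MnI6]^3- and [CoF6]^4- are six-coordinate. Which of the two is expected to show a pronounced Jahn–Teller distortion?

[MnI6]^3-: Ligand charges: each iodide is −1. With an overall charge of −3 the manganese centre must be in the +3 oxidation state. Group 7 minus oxidation state 3 gives a d⁴ configuration. Iodide is a weak-field ligand for a first-row metal, so the complex is high-spin. The t₂g³e_g¹ (high-spin) configuration has an unevenly filled e_g set; the Jahn–Teller theorem predicts a tetragonal distortion (typically axial elongation) to lift the degeneracy.
[CoF6]^4-: Summing ligand charges against the −4 overall charge gives an oxidation state of +2 for cobalt. Group 9 minus oxidation state 2 gives a d⁷ configuration. Fluoride is a weak-field ligand for a first-row metal, so the complex is high-spin. The d⁷ configuration leaves the e_g set evenly filled (or empty) — no strong Jahn–Teller driving force.

[MnI6]^3-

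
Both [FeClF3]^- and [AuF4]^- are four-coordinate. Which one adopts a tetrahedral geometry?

For [FeClF3]^-: Summing ligand charges against the −1 overall charge gives an oxidation state of +3 for iron. Iron is a group-8 element; Fe(III) is therefore d⁵. A high-spin d⁵ ion has zero CFSE in either geometry, so four ligands adopt the sterically favoured tetrahedral geometry. → tetrahedral.
For [AuF4]^-: Each fluoride is −1; balancing the −1 overall charge requires Au(III). Group 11 minus oxidation state 3 gives a d⁸ configuration. A 5d d⁸ ion has a large crystal-field splitting; square planar leaves the high-energy d_{x²−y²} orbital empty and maximises CFSE. → square planar.

[FeClF3]^-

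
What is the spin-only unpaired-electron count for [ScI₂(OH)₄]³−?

Ligand charges: each iodide is −1; each hydroxide is −1. With an overall charge of −3 the scandium centre must be in the +3 oxidation state.
Scandium is a group-3 element; Sc(III) is therefore d⁰.
In an octahedral field the d⁰ configuration is t₂g⁰e_g⁰, giving 0 unpaired electrons.

0 unpaired electrons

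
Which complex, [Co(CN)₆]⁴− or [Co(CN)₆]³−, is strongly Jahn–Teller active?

[Co(CN)₆]⁴−: Each cyanide is −1; balancing the −4 overall charge requires Co(II). Co sits in group 9, so the d-electron count is 9 − 2 = 7. Cyanide is a strong-field ligand (high in the spectrochemical series) for a first-row metal, so the complex is low-spin. The t₂g⁶e_g¹ (low-spin) configuration has an unevenly filled e_g set; the Jahn–Teller theorem predicts a tetragonal distortion (typically axial elongation) to lift the degeneracy.
[Co(CN)₆]³−: Summing ligand charges against the −3 overall charge gives an oxidation state of +3 for cobalt. Group 9 minus oxidation state 3 gives a d⁶ configuration. Co(III) has an exceptionally large octahedral splitting and is low-spin with essentially every ligand except fluoride. The d⁶ configuration leaves the e_g set evenly filled (or empty) — no strong Jahn–Teller driving force.

[Co(CN)₆]⁴−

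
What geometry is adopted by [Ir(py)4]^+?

Summing ligand charges against the +1 overall charge gives an oxidation state of +1 for iridium.
Group 9 minus oxidation state 1 gives a d⁸ configuration.
Coordination number: 4.
A 5d d⁸ ion has a large crystal-field splitting; square planar leaves the high-energy d_{x²−y²} orbital empty and maximises CFSE.

square planar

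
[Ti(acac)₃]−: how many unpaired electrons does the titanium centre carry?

Ligand charges: each acetylacetonate is −1. With an overall charge of −1 the titanium centre must be in the +2 oxidation state.
Group 4 minus oxidation state 2 gives a d² configuration.
Counting donor atoms: 3×acetylacetonate (bidentate) → 6 donors. Coordination number = 6.
In an octahedral field the d² configuration is t₂g²e_g⁰ (only one arrangement possible), giving 2 unpaired electrons.

2 unpaired electrons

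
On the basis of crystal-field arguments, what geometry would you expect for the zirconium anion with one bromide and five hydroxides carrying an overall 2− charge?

octahedral

Each bromide is −1; each hydroxide is −1; balancing the −2 overall charge requires Zr(IV).
Group 4 minus oxidation state 4 gives a d⁰ configuration.
With 6 monodentate ligands the coordination number is 6.
Six donors around a single metal centre give an octahedral coordination sphere.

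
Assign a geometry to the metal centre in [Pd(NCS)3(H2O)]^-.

Summing ligand charges against the −1 overall charge gives an oxidation state of +2 for palladium.
Pd sits in group 10, so the d-electron count is 10 − 2 = 8.
With 4 monodentate ligands the coordination number is 4.
A 4d d⁸ ion has a large crystal-field splitting; square planar leaves the high-energy d_{x²−y²} orbital empty and maximises CFSE.

square planar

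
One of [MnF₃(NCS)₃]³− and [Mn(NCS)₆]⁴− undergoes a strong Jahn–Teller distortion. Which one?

[MnF₃(NCS)₃]³−

[MnF₃(NCS)₃]³−: Summing ligand charges against the −3 overall charge gives an oxidation state of +3 for manganese. Mn sits in group 7, so the d-electron count is 7 − 3 = 4. Fluoride and isothiocyanate are weak-field ligands for a first-row metal, so the complex is high-spin. The t₂g³e_g¹ (high-spin) configuration has an unevenly filled e_g set; the Jahn–Teller theorem predicts a tetragonal distortion (typically axial elongation) to lift the degeneracy.
[Mn(NCS)₆]⁴−: Each isothiocyanate is −1; balancing the −4 overall charge requires Mn(II). Group 7 minus oxidation state 2 gives a d⁵ configuration. Isothiocyanate is a weak-field ligand for a first-row metal, so the complex is high-spin. The d⁵ configuration leaves the e_g set evenly filled (or empty) — no strong Jahn–Teller driving force.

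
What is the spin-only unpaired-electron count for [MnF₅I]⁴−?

5

Summing ligand charges against the −4 overall charge gives an oxidation state of +2 for manganese.
Mn sits in group 7, so the d-electron count is 7 − 2 = 5.
The spin state decides the count: Fluoride and iodide are weak-field ligands for a first-row metal, so the complex is high-spin.
An octahedral high-spin d⁵ ion is t₂g³e_g², giving 5 unpaired electrons.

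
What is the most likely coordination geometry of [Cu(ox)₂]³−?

tetrahedral

Ligand charges: each oxalate is −2. With an overall charge of −3 the copper centre must be in the +1 oxidation state.
Cu sits in group 11, so the d-electron count is 11 − 1 = 10.
Counting donor atoms: 2×oxalate (bidentate) → 4 donors. Coordination number = 4.
A d¹⁰ ion has no crystal-field stabilisation preference between square planar and tetrahedral, so four ligands adopt the sterically favoured tetrahedral geometry.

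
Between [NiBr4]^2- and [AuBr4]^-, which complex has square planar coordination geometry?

[AuBr4]^-

For [NiBr4]^2-: Summing ligand charges against the −2 overall charge gives an oxidation state of +2 for nickel. Nickel is a group-10 element; Ni(II) is therefore d⁸. Bromide is a weak-field ligand. With weak-field ligands the CFSE gain from square planar is small, so a 3d d⁸ ion takes the sterically preferred tetrahedral geometry. → tetrahedral.
For [AuBr4]^-: Summing ligand charges against the −1 overall charge gives an oxidation state of +3 for gold. Gold is a group-11 element; Au(III) is therefore d⁸. A 5d d⁸ ion has a large crystal-field splitting; square planar leaves the high-energy d_{x²−y²} orbital empty and maximises CFSE. → square planar.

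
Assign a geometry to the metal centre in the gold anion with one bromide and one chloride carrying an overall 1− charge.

Ligand charges: each bromide is −1; each chloride is −1. With an overall charge of −1 the gold centre must be in the +1 oxidation state.
Gold is a group-11 element; Au(I) is therefore d¹⁰.
With 2 monodentate ligands the coordination number is 2.
A d¹⁰ ion with only two ligands adopts a linear arrangement (sp hybridisation; no CFSE preference).

linear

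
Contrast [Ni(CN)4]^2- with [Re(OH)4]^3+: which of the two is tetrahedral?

For [Ni(CN)4]^2-: Summing ligand charges against the −2 overall charge gives an oxidation state of +2 for nickel. Group 10 minus oxidation state 2 gives a d⁸ configuration. Cyanide is a strong-field ligand (high in the spectrochemical series). A 3d d⁸ ion with strong-field ligands gains enough CFSE to favour square planar over tetrahedral. → square planar.
For [Re(OH)4]^3+: Ligand charges: each hydroxide is −1. With an overall charge of +3 the rhenium centre must be in the +7 oxidation state. Re sits in group 7, so the d-electron count is 7 − 7 = 0. A d⁰ ion has no crystal-field stabilisation preference between square planar and tetrahedral, so four ligands adopt the sterically favoured tetrahedral geometry. → tetrahedral.

[Re(OH)4]^3+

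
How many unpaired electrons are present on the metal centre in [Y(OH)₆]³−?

Each hydroxide is −1; balancing the −3 overall charge requires Y(III).
Group 3 minus oxidation state 3 gives a d⁰ configuration.
In an octahedral field the d⁰ configuration is t₂g⁰e_g⁰, giving 0 unpaired electrons.

0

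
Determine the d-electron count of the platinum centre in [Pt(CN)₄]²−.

Ligand charges: each cyanide is −1. With an overall charge of −2 the platinum centre must be in the +2 oxidation state.
Group 10 minus oxidation state 2 gives a d⁸ configuration.

d⁸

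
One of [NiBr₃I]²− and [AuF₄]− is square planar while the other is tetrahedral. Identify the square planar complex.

For [NiBr₃I]²−: Ligand charges: each bromide is −1; each iodide is −1. With an overall charge of −2 the nickel centre must be in the +2 oxidation state. Group 10 minus oxidation state 2 gives a d⁸ configuration. Bromide and iodide are weak-field ligands. With weak-field ligands the CFSE gain from square planar is small, so a 3d d⁸ ion takes the sterically preferred tetrahedral geometry. → tetrahedral.
For [AuF₄]−: Each fluoride is −1; balancing the −1 overall charge requires Au(III). Au sits in group 11, so the d-electron count is 11 − 3 = 8. A 5d d⁸ ion has a large crystal-field splitting; square planar leaves the high-energy d_{x²−y²} orbital empty and maximises CFSE. → square planar.

[AuF₄]−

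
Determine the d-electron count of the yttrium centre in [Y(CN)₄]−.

Summing ligand charges against the −1 overall charge gives an oxidation state of +3 for yttrium.
Yttrium is a group-3 element; Y(III) is therefore d⁰.

d0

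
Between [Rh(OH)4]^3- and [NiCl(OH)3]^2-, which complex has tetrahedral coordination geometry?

For [Rh(OH)4]^3-: Summing ligand charges against the −3 overall charge gives an oxidation state of +1 for rhodium. Rh sits in group 9, so the d-electron count is 9 − 1 = 8. A 4d d⁸ ion has a large crystal-field splitting; square planar leaves the high-energy d_{x²−y²} orbital empty and maximises CFSE. → square planar.
For [NiCl(OH)3]^2-: Each chloride is −1; each hydroxide is −1; balancing the −2 overall charge requires Ni(II). Ni sits in group 10, so the d-electron count is 10 − 2 = 8. Chloride and hydroxide are weak-field ligands. With weak-field ligands the CFSE gain from square planar is small, so a 3d d⁸ ion takes the sterically preferred tetrahedral geometry. → tetrahedral.

[NiCl(OH)3]^2-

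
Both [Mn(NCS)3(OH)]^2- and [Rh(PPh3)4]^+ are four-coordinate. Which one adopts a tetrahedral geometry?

For [Mn(NCS)3(OH)]^2-: Summing ligand charges against the −2 overall charge gives an oxidation state of +2 for manganese. Group 7 minus oxidation state 2 gives a d⁵ configuration. A high-spin d⁵ ion has zero CFSE in either geometry, so four ligands adopt the sterically favoured tetrahedral geometry. → tetrahedral.
For [Rh(PPh3)4]^+: Ligand charges: triphenylphosphine is neutral. With an overall charge of +1 the rhodium centre must be in the +1 oxidation state. Group 9 minus oxidation state 1 gives a d⁸ configuration. A 4d d⁸ ion has a large crystal-field splitting; square planar leaves the high-energy d_{x²−y²} orbital empty and maximises CFSE. → square planar.

[Mn(NCS)3(OH)]^2-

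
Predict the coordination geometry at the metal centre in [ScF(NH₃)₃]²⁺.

Ligand charges: each fluoride is −1; ammonia is neutral. With an overall charge of +2 the scandium centre must be in the +3 oxidation state.
Group 3 minus oxidation state 3 gives a d⁰ configuration.
With 4 monodentate ligands the coordination number is 4.
A d⁰ ion has no crystal-field stabilisation preference between square planar and tetrahedral, so four ligands adopt the sterically favoured tetrahedral geometry.

tetrahedral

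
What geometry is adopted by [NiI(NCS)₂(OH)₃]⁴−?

octahedral

Summing ligand charges against the −4 overall charge gives an oxidation state of +2 for nickel.
Ni sits in group 10, so the d-electron count is 10 − 2 = 8.
With 6 monodentate ligands the coordination number is 6.
Six donors around a single metal centre give an octahedral coordination sphere.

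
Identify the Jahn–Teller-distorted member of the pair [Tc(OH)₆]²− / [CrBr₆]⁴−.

[CrBr₆]⁴−

[Tc(OH)₆]²−: Each hydroxide is −1; balancing the −2 overall charge requires Tc(IV). Technetium is a group-7 element; Tc(IV) is therefore d³. The d³ configuration leaves the e_g set evenly filled (or empty) — no strong Jahn–Teller driving force.
[CrBr₆]⁴−: Summing ligand charges against the −4 overall charge gives an oxidation state of +2 for chromium. Group 6 minus oxidation state 2 gives a d⁴ configuration. Bromide is a weak-field ligand for a first-row metal, so the complex is high-spin. The t₂g³e_g¹ (high-spin) configuration has an unevenly filled e_g set; the Jahn–Teller theorem predicts a tetragonal distortion (typically axial elongation) to lift the degeneracy.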